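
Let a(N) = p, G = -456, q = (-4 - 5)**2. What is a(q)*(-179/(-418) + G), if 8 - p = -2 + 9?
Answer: -190429/418 ≈ -455.57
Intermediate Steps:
q = 81 (q = (-9)**2 = 81)
p = 1 (p = 8 - (-2 + 9) = 8 - 1*7 = 8 - 7 = 1)
a(N) = 1
a(q)*(-179/(-418) + G) = 1*(-179/(-418) - 456) = 1*(-179*(-1/418) - 456) = 1*(179/418 - 456) = 1*(-190429/418) = -190429/418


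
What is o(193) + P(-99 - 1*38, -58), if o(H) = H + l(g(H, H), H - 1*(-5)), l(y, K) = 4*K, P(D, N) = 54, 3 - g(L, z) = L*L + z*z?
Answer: 1039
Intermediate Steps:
g(L, z) = 3 - L² - z² (g(L, z) = 3 - (L*L + z*z) = 3 - (L² + z²) = 3 + (-L² - z²) = 3 - L² - z²)
o(H) = 20 + 5*H (o(H) = H + 4*(H - 1*(-5)) = H + 4*(H + 5) = H + 4*(5 + H) = H + (20 + 4*H) = 20 + 5*H)
o(193) + P(-99 - 1*38, -58) = (20 + 5*193) + 54 = (20 + 965) + 54 = 985 + 54 = 1039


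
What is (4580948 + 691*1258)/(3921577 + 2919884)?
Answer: 1816742/2280487 ≈ 0.79665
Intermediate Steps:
(4580948 + 691*1258)/(3921577 + 2919884) = (4580948 + 869278)/6841461 = 5450226*(1/6841461) = 1816742/2280487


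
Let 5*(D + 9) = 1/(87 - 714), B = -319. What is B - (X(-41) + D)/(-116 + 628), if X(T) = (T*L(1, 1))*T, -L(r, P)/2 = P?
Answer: -250732597/802560 ≈ -312.42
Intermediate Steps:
L(r, P) = -2*P
D = -28216/3135 (D = -9 + 1/(5*(87 - 714)) = -9 + (1/5)/(-627) = -9 + (1/5)*(-1/627) = -9 - 1/3135 = -28216/3135 ≈ -9.0003)
X(T) = -2*T**2 (X(T) = (T*(-2*1))*T = (T*(-2))*T = (-2*T)*T = -2*T**2)
B - (X(-41) + D)/(-116 + 628) = -319 - (-2*(-41)**2 - 28216/3135)/(-116 + 628) = -319 - (-2*1681 - 28216/3135)/512 = -319 - (-3362 - 28216/3135)/512 = -319 - (-10568086)/(3135*512) = -319 - 1*(-5284043/802560) = -319 + 5284043/802560 = -250732597/802560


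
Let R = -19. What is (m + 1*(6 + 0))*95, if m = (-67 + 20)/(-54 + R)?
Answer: 46075/73 ≈ 631.16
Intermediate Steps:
m = 47/73 (m = (-67 + 20)/(-54 - 19) = -47/(-73) = -47*(-1/73) = 47/73 ≈ 0.64384)
(m + 1*(6 + 0))*95 = (47/73 + 1*(6 + 0))*95 = (47/73 + 1*6)*95 = (47/73 + 6)*95 = (485/73)*95 = 46075/73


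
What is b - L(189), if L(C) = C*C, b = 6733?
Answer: -28988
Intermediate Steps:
L(C) = C²
b - L(189) = 6733 - 1*189² = 6733 - 1*35721 = 6733 - 35721 = -28988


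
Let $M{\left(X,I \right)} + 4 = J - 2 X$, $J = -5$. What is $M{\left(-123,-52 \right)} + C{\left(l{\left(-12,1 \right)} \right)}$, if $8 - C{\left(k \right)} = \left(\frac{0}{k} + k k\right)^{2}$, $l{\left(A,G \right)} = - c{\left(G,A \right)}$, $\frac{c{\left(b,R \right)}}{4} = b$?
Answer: $-11$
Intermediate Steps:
$c{\left(b,R \right)} = 4 b$
$l{\left(A,G \right)} = - 4 G$
$C{\left(k \right)} = 8 - k^{4}$ ($C{\left(k \right)} = 8 - \left(\frac{0}{k} + k k\right)^{2} = 8 - \left(0 + k^{2}\right)^{2} = 8 - \left(k^{2}\right)^{2} = 8 - k^{4}$)
$M{\left(X,I \right)} = -9 - 2 X$ ($M{\left(X,I \right)} = -4 - \left(5 + 2 X\right) = -9 - 2 X$)
$M{\left(-123,-52 \right)} + C{\left(l{\left(-12,1 \right)} \right)} = \left(-9 - -246\right) + \left(8 - \left(\left(-4\right) 1\right)^{4}\right) = \left(-9 + 246\right) + \left(8 - \left(-4\right)^{4}\right) = 237 + \left(8 - 256\right) = 237 - 248 = -11$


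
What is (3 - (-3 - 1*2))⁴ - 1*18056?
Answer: -13960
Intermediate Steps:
(3 - (-3 - 1*2))⁴ - 1*18056 = (3 - (-3 - 2))⁴ - 18056 = (3 - 1*(-5))⁴ - 18056 = (3 + 5)⁴ - 18056 = 8⁴ - 18056 = 4096 - 18056 = -13960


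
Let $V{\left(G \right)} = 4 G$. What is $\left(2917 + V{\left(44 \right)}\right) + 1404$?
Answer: $4497$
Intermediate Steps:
$\left(2917 + V{\left(44 \right)}\right) + 1404 = \left(2917 + 4 \cdot 44\right) + 1404 = \left(2917 + 176\right) + 1404 = 3093 + 1404 = 4497$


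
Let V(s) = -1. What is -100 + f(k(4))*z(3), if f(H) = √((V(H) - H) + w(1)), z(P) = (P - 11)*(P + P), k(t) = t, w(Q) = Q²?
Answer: -100 - 96*I ≈ -100.0 - 96.0*I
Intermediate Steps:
z(P) = 2*P*(-11 + P) (z(P) = (-11 + P)*(2*P) = 2*P*(-11 + P))
f(H) = √(-H) (f(H) = √((-1 - H) + 1²) = √((-1 - H) + 1) = √(-H))
-100 + f(k(4))*z(3) = -100 + √(-1*4)*(2*3*(-11 + 3)) = -100 + √(-4)*(2*3*(-8)) = -100 + (2*I)*(-48) = -100 - 96*I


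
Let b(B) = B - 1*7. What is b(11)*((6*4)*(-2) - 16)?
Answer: -256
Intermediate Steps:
b(B) = -7 + B (b(B) = B - 7 = -7 + B)
b(11)*((6*4)*(-2) - 16) = (-7 + 11)*((6*4)*(-2) - 16) = 4*(24*(-2) - 16) = 4*(-48 - 16) = 4*(-64) = -256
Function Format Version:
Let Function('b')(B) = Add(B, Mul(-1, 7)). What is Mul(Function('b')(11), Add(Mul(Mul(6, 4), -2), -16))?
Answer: -256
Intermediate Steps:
Function('b')(B) = Add(-7, B) (Function('b')(B) = Add(B, -7) = Add(-7, B))
Mul(Function('b')(11), Add(Mul(Mul(6, 4), -2), -16)) = Mul(Add(-7, 11), Add(Mul(Mul(6, 4), -2), -16)) = Mul(4, Add(Mul(24, -2), -16)) = Mul(4, Add(-48, -16)) = Mul(4, -64) = -256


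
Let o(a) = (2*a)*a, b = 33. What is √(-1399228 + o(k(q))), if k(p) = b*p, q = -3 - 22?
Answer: I*√37978 ≈ 194.88*I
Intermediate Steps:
q = -25
k(p) = 33*p
o(a) = 2*a²
√(-1399228 + o(k(q))) = √(-1399228 + 2*(33*(-25))²) = √(-1399228 + 2*(-825)²) = √(-1399228 + 2*680625) = √(-1399228 + 1361250) = √(-37978) = I*√37978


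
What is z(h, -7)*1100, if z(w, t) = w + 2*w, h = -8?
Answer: -26400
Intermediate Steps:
z(w, t) = 3*w
z(h, -7)*1100 = (3*(-8))*1100 = -24*1100 = -26400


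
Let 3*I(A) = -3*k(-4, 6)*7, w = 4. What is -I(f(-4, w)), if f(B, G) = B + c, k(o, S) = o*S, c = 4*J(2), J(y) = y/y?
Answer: -168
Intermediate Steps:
J(y) = 1
c = 4 (c = 4*1 = 4)
k(o, S) = S*o
f(B, G) = 4 + B (f(B, G) = B + 4 = 4 + B)
I(A) = 168 (I(A) = (-18*(-4)*7)/3 = (-3*(-24)*7)/3 = (72*7)/3 = (⅓)*504 = 168)
-I(f(-4, w)) = -1*168 = -168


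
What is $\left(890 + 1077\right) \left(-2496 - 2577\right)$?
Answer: $-9978591$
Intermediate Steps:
$\left(890 + 1077\right) \left(-2496 - 2577\right) = 1967 \left(-5073\right) = -9978591$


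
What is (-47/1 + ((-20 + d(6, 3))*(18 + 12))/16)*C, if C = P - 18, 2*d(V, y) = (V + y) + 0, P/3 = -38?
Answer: 40161/4 ≈ 10040.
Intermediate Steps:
P = -114 (P = 3*(-38) = -114)
d(V, y) = V/2 + y/2 (d(V, y) = ((V + y) + 0)/2 = (V + y)/2 = V/2 + y/2)
C = -132 (C = -114 - 18 = -132)
(-47/1 + ((-20 + d(6, 3))*(18 + 12))/16)*C = (-47/1 + ((-20 + ((1/2)*6 + (1/2)*3))*(18 + 12))/16)*(-132) = (-47*1 + ((-20 + (3 + 3/2))*30)*(1/16))*(-132) = (-47 + ((-20 + 9/2)*30)*(1/16))*(-132) = (-47 - 31/2*30*(1/16))*(-132) = (-47 - 465*1/16)*(-132) = (-47 - 465/16)*(-132) = -1217/16*(-132) = 40161/4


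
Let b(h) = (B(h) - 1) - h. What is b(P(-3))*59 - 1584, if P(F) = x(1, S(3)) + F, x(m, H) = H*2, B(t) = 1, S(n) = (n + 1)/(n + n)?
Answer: -4457/3 ≈ -1485.7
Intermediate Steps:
S(n) = (1 + n)/(2*n) (S(n) = (1 + n)/((2*n)) = (1 + n)*(1/(2*n)) = (1 + n)/(2*n))
x(m, H) = 2*H
P(F) = 4/3 + F (P(F) = 2*((½)*(1 + 3)/3) + F = 2*((½)*(⅓)*4) + F = 2*(⅔) + F = 4/3 + F)
b(h) = -h (b(h) = (1 - 1) - h = 0 - h = -h)
b(P(-3))*59 - 1584 = -(4/3 - 3)*59 - 1584 = -1*(-5/3)*59 - 1584 = (5/3)*59 - 1584 = 295/3 - 1584 = -4457/3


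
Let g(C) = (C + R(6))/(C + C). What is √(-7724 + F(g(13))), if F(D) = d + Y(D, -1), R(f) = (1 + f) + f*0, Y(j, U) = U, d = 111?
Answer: 9*I*√94 ≈ 87.258*I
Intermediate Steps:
R(f) = 1 + f (R(f) = (1 + f) + 0 = 1 + f)
g(C) = (7 + C)/(2*C) (g(C) = (C + (1 + 6))/(C + C) = (C + 7)/((2*C)) = (7 + C)*(1/(2*C)) = (7 + C)/(2*C))
F(D) = 110 (F(D) = 111 - 1 = 110)
√(-7724 + F(g(13))) = √(-7724 + 110) = √(-7614) = 9*I*√94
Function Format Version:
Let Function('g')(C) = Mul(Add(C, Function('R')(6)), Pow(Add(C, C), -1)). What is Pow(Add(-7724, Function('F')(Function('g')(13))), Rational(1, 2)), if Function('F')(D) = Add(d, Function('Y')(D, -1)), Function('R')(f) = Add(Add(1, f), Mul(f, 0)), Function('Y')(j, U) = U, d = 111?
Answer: Mul(9, I, Pow(94, Rational(1, 2))) ≈ Mul(87.258, I)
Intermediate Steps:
Function('R')(f) = Add(1, f) (Function('R')(f) = Add(Add(1, f), 0) = Add(1, f))
Function('g')(C) = Mul(Rational(1, 2), Pow(C, -1), Add(7, C)) (Function('g')(C) = Mul(Add(C, Add(1, 6)), Pow(Add(C, C), -1)) = Mul(Add(C, 7), Pow(Mul(2, C), -1)) = Mul(Add(7, C), Mul(Rational(1, 2), Pow(C, -1))) = Mul(Rational(1, 2), Pow(C, -1), Add(7, C)))
Function('F')(D) = 110 (Function('F')(D) = Add(111, -1) = 110)
Pow(Add(-7724, Function('F')(Function('g')(13))), Rational(1, 2)) = Pow(Add(-7724, 110), Rational(1, 2)) = Pow(-7614, Rational(1, 2)) = Mul(9, I, Pow(94, Rational(1, 2)))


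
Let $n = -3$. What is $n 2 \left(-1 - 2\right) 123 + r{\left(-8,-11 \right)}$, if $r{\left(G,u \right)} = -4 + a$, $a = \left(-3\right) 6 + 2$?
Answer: $2194$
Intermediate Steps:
$a = -16$ ($a = -18 + 2 = -16$)
$r{\left(G,u \right)} = -20$ ($r{\left(G,u \right)} = -4 - 16 = -20$)
$n 2 \left(-1 - 2\right) 123 + r{\left(-8,-11 \right)} = \left(-3\right) 2 \left(-1 - 2\right) 123 - 20 = - 6 \left(-1 - 2\right) 123 - 20 = \left(-6\right) \left(-3\right) 123 - 20 = 18 \cdot 123 - 20 = 2214 - 20 = 2194$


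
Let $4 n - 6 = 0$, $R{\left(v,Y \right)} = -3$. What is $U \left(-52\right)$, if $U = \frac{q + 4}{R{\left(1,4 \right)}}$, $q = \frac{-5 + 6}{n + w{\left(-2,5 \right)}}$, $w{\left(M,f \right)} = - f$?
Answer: $\frac{1352}{21} \approx 64.381$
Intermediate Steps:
$n = \frac{3}{2}$ ($n = \frac{3}{2} + \frac{1}{4} \cdot 0 = \frac{3}{2} + 0 = \frac{3}{2} \approx 1.5$)
$q = - \frac{2}{7}$ ($q = \frac{-5 + 6}{\frac{3}{2} - 5} = 1 \frac{1}{\frac{3}{2} - 5} = 1 \frac{1}{- \frac{7}{2}} = 1 \left(- \frac{2}{7}\right) = - \frac{2}{7} \approx -0.28571$)
$U = - \frac{26}{21}$ ($U = \frac{- \frac{2}{7} + 4}{-3} = \frac{26}{7} \left(- \frac{1}{3}\right) = - \frac{26}{21} \approx -1.2381$)
$U \left(-52\right) = \left(- \frac{26}{21}\right) \left(-52\right) = \frac{1352}{21}$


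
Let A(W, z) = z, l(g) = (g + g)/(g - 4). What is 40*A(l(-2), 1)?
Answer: 40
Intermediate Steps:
l(g) = 2*g/(-4 + g) (l(g) = (2*g)/(-4 + g) = 2*g/(-4 + g))
40*A(l(-2), 1) = 40*1 = 40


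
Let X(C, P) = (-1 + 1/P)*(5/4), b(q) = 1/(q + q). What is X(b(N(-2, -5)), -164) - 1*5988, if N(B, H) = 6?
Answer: -3928953/656 ≈ -5989.3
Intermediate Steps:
b(q) = 1/(2*q)
X(C, P) = -5/4 + 5/(4*P) (X(C, P) = (-1 + 1/P)*(5*(1/4)) = (-1 + 1/P)*(5/4) = -5/4 + 5/(4*P))
X(b(N(-2, -5)), -164) - 1*5988 = (5/4)*(1 - 1*(-164))/(-164) - 1*5988 = (5/4)*(-1/164)*(1 + 164) - 5988 = (5/4)*(-1/164)*165 - 5988 = -825/656 - 5988 = -3928953/656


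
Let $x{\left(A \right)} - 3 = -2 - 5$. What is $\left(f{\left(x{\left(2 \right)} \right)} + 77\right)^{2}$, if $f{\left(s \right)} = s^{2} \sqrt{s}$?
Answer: $4905 + 4928 i \approx 4905.0 + 4928.0 i$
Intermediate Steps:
$x{\left(A \right)} = -4$ ($x{\left(A \right)} = 3 - 7 = -4$)
$f{\left(s \right)} = s^{\frac{5}{2}}$
$\left(f{\left(x{\left(2 \right)} \right)} + 77\right)^{2} = \left(\left(-4\right)^{\frac{5}{2}} + 77\right)^{2} = \left(32 i + 77\right)^{2} = \left(77 + 32 i\right)^{2}$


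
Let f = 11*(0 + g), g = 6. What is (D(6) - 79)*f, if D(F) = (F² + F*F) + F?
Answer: -66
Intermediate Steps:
D(F) = F + 2*F² (D(F) = (F² + F²) + F = 2*F² + F = F + 2*F²)
f = 66 (f = 11*(0 + 6) = 11*6 = 66)
(D(6) - 79)*f = (6*(1 + 2*6) - 79)*66 = (6*(1 + 12) - 79)*66 = (6*13 - 79)*66 = (78 - 79)*66 = -1*66 = -66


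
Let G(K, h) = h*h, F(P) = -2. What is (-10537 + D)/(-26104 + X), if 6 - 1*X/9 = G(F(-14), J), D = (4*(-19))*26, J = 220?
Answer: 12513/461650 ≈ 0.027105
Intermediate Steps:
D = -1976 (D = -76*26 = -1976)
G(K, h) = h**2
X = -435546 (X = 54 - 9*220**2 = 54 - 9*48400 = 54 - 435600 = -435546)
(-10537 + D)/(-26104 + X) = (-10537 - 1976)/(-26104 - 435546) = -12513/(-461650) = -12513*(-1/461650) = 12513/461650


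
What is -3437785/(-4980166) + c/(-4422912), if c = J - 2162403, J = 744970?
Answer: 11132036081899/11013417981696 ≈ 1.0108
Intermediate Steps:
c = -1417433 (c = 744970 - 2162403 = -1417433)
-3437785/(-4980166) + c/(-4422912) = -3437785/(-4980166) - 1417433/(-4422912) = -3437785*(-1/4980166) - 1417433*(-1/4422912) = 3437785/4980166 + 1417433/4422912 = 11132036081899/11013417981696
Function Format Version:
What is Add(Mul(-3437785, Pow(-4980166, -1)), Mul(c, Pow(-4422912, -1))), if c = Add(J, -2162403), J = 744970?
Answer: Rational(11132036081899, 11013417981696) ≈ 1.0108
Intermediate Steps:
c = -1417433 (c = Add(744970, -2162403) = -1417433)
Add(Mul(-3437785, Pow(-4980166, -1)), Mul(c, Pow(-4422912, -1))) = Add(Mul(-3437785, Pow(-4980166, -1)), Mul(-1417433, Pow(-4422912, -1))) = Add(Mul(-3437785, Rational(-1, 4980166)), Mul(-1417433, Rational(-1, 4422912))) = Add(Rational(3437785, 4980166), Rational(1417433, 4422912)) = Rational(11132036081899, 11013417981696)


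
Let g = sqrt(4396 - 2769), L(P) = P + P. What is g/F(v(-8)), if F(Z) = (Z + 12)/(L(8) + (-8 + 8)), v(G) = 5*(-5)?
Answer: -16*sqrt(1627)/13 ≈ -49.644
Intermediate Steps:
v(G) = -25
L(P) = 2*P
g = sqrt(1627) ≈ 40.336
F(Z) = 3/4 + Z/16 (F(Z) = (Z + 12)/(2*8 + (-8 + 8)) = (12 + Z)/(16 + 0) = (12 + Z)/16 = (12 + Z)*(1/16) = 3/4 + Z/16)
g/F(v(-8)) = sqrt(1627)/(3/4 + (1/16)*(-25)) = sqrt(1627)/(3/4 - 25/16) = sqrt(1627)/(-13/16) = sqrt(1627)*(-16/13) = -16*sqrt(1627)/13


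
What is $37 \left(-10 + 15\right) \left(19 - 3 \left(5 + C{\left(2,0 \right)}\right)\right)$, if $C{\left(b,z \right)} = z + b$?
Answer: $-370$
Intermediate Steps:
$C{\left(b,z \right)} = b + z$
$37 \left(-10 + 15\right) \left(19 - 3 \left(5 + C{\left(2,0 \right)}\right)\right) = 37 \left(-10 + 15\right) \left(19 - 3 \left(5 + \left(2 + 0\right)\right)\right) = 37 \cdot 5 \left(19 - 3 \left(5 + 2\right)\right) = 185 \left(19 - 21\right) = 185 \left(-2\right) = -370$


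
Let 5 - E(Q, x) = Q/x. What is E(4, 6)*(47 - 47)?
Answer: 0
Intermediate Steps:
E(Q, x) = 5 - Q/x
E(4, 6)*(47 - 47) = (5 - 1*4/6)*(47 - 47) = (5 - 1*4*⅙)*0 = (5 - ⅔)*0 = (13/3)*0 = 0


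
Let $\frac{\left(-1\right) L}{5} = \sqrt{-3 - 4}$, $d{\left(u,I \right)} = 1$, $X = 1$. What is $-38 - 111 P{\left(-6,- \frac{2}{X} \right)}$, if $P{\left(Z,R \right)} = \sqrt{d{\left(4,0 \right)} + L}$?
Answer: $-38 - 111 \sqrt{1 - 5 i \sqrt{7}} \approx -334.46 + 274.9 i$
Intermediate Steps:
$L = - 5 i \sqrt{7}$ ($L = - 5 \sqrt{-3 - 4} = - 5 \sqrt{-7} = - 5 i \sqrt{7} \approx - 13.229 i$)
$P{\left(Z,R \right)} = \sqrt{1 - 5 i \sqrt{7}}$
$-38 - 111 P{\left(-6,- \frac{2}{X} \right)} = -38 - 111 \sqrt{1 - 5 i \sqrt{7}}$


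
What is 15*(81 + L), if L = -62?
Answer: 285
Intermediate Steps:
15*(81 + L) = 15*(81 - 62) = 15*19 = 285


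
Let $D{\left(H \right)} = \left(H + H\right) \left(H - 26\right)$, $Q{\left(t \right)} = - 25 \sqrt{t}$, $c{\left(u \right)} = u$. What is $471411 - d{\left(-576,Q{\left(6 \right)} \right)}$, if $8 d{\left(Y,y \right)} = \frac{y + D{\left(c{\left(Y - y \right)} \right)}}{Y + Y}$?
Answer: $\frac{362102065}{768} - \frac{58925 \sqrt{6}}{9216} \approx 4.7147 \cdot 10^{5}$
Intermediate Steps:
$D{\left(H \right)} = 2 H \left(-26 + H\right)$
$d{\left(Y,y \right)} = \frac{y + 2 \left(Y - y\right) \left(-26 + Y - y\right)}{16 Y}$ ($d{\left(Y,y \right)} = \frac{\left(y + 2 \left(Y - y\right) \left(-26 + \left(Y - y\right)\right)\right) \frac{1}{Y + Y}}{8} = \frac{\left(y + 2 \left(Y - y\right) \left(-26 + Y - y\right)\right) \frac{1}{2 Y}}{8} = \frac{\frac{1}{2} \frac{1}{Y} \left(y + 2 \left(Y - y\right) \left(-26 + Y - y\right)\right)}{8} = \frac{y + 2 \left(Y - y\right) \left(-26 + Y - y\right)}{16 Y}$)
$471411 - d{\left(-576,Q{\left(6 \right)} \right)} = 471411 - \frac{- 25 \sqrt{6} - 2 \left(-576 - - 25 \sqrt{6}\right) \left(26 - 25 \sqrt{6} - -576\right)}{16 \left(-576\right)} = 471411 - \frac{1}{16} \left(- \frac{1}{576}\right) \left(- 25 \sqrt{6} - 2 \left(-576 + 25 \sqrt{6}\right) \left(26 - 25 \sqrt{6} + 576\right)\right) = 471411 - \frac{1}{16} \left(- \frac{1}{576}\right) \left(- 25 \sqrt{6} - 2 \left(-576 + 25 \sqrt{6}\right) \left(602 - 25 \sqrt{6}\right)\right) = 471411 - \left(\frac{25 \sqrt{6}}{9216} + \frac{\left(-576 + 25 \sqrt{6}\right) \left(602 - 25 \sqrt{6}\right)}{4608}\right) = 471411 - \frac{25 \sqrt{6}}{9216} - \frac{\left(-576 + 25 \sqrt{6}\right) \left(602 - 25 \sqrt{6}\right)}{4608}$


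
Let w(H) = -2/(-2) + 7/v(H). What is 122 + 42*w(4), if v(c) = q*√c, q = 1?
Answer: 311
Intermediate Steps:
v(c) = √c (v(c) = 1*√c = √c)
w(H) = 1 + 7/√H (w(H) = -2/(-2) + 7/(√H) = -2*(-½) + 7/√H = 1 + 7/√H)
122 + 42*w(4) = 122 + 42*(1 + 7/√4) = 122 + 42*(1 + 7*(½)) = 122 + 42*(1 + 7/2) = 122 + 42*(9/2) = 122 + 189 = 311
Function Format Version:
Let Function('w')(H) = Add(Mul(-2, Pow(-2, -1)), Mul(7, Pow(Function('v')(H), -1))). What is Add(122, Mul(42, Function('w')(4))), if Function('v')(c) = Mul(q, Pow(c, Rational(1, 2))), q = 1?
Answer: 311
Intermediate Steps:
Function('v')(c) = Pow(c, Rational(1, 2)) (Function('v')(c) = Mul(1, Pow(c, Rational(1, 2))) = Pow(c, Rational(1, 2)))
Function('w')(H) = Add(1, Mul(7, Pow(H, Rational(-1, 2)))) (Function('w')(H) = Add(Mul(-2, Pow(-2, -1)), Mul(7, Pow(Pow(H, Rational(1, 2)), -1))) = Add(Mul(-2, Rational(-1, 2)), Mul(7, Pow(H, Rational(-1, 2)))) = Add(1, Mul(7, Pow(H, Rational(-1, 2)))))
Add(122, Mul(42, Function('w')(4))) = Add(122, Mul(42, Add(1, Mul(7, Pow(4, Rational(-1, 2)))))) = Add(122, Mul(42, Add(1, Mul(7, Rational(1, 2))))) = Add(122, Mul(42, Add(1, Rational(7, 2)))) = Add(122, Mul(42, Rational(9, 2))) = Add(122, 189) = 311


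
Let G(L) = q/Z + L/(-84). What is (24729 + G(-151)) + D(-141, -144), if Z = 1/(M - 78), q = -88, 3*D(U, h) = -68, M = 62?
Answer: 2193755/84 ≈ 26116.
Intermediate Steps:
D(U, h) = -68/3 (D(U, h) = (1/3)*(-68) = -68/3)
Z = -1/16 (Z = 1/(62 - 78) = 1/(-16) = -1/16 ≈ -0.062500)
G(L) = 1408 - L/84 (G(L) = -88/(-1/16) + L/(-84) = -88*(-16) + L*(-1/84) = 1408 - L/84)
(24729 + G(-151)) + D(-141, -144) = (24729 + (1408 - 1/84*(-151))) - 68/3 = (24729 + (1408 + 151/84)) - 68/3 = (24729 + 118423/84) - 68/3 = 2195659/84 - 68/3 = 2193755/84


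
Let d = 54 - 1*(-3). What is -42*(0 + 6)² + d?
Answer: -1455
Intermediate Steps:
d = 57 (d = 54 + 3 = 57)
-42*(0 + 6)² + d = -42*(0 + 6)² + 57 = -42*6² + 57 = -42*36 + 57 = -1512 + 57 = -1455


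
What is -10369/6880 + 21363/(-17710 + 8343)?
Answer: -244103863/64444960 ≈ -3.7878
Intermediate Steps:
-10369/6880 + 21363/(-17710 + 8343) = -10369*1/6880 + 21363/(-9367) = -10369/6880 + 21363*(-1/9367) = -10369/6880 - 21363/9367 = -244103863/64444960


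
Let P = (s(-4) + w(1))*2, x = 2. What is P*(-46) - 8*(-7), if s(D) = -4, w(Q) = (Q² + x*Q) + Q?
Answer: 56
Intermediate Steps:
w(Q) = Q² + 3*Q (w(Q) = (Q² + 2*Q) + Q = Q² + 3*Q)
P = 0 (P = (-4 + 1*(3 + 1))*2 = (-4 + 1*4)*2 = (-4 + 4)*2 = 0*2 = 0)
P*(-46) - 8*(-7) = 0*(-46) - 8*(-7) = 0 + 56 = 56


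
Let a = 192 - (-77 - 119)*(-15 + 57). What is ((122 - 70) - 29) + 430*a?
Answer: 3622343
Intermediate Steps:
a = 8424 (a = 192 - (-196)*42 = 192 - 1*(-8232) = 192 + 8232 = 8424)
((122 - 70) - 29) + 430*a = ((122 - 70) - 29) + 430*8424 = (52 - 29) + 3622320 = 23 + 3622320 = 3622343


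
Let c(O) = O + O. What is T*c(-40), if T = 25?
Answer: -2000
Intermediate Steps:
c(O) = 2*O
T*c(-40) = 25*(2*(-40)) = 25*(-80) = -2000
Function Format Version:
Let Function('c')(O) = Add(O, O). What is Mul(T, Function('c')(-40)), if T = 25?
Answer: -2000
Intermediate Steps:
Function('c')(O) = Mul(2, O)
Mul(T, Function('c')(-40)) = Mul(25, Mul(2, -40)) = Mul(25, -80) = -2000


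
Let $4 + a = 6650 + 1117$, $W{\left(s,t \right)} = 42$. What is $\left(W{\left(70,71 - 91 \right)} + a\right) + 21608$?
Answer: $29413$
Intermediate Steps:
$a = 7763$ ($a = -4 + \left(6650 + 1117\right) = -4 + 7767 = 7763$)
$\left(W{\left(70,71 - 91 \right)} + a\right) + 21608 = \left(42 + 7763\right) + 21608 = 7805 + 21608 = 29413$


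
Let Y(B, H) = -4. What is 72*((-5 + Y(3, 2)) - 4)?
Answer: -936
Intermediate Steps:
72*((-5 + Y(3, 2)) - 4) = 72*((-5 - 4) - 4) = 72*(-9 - 4) = 72*(-13) = -936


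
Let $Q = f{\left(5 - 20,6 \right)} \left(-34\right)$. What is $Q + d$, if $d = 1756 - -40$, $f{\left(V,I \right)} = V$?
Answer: $2306$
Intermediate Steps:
$Q = 510$ ($Q = \left(5 - 20\right) \left(-34\right) = \left(-15\right) \left(-34\right) = 510$)
$d = 1796$ ($d = 1756 + \left(45 - 5\right) = 1756 + 40 = 1796$)
$Q + d = 510 + 1796 = 2306$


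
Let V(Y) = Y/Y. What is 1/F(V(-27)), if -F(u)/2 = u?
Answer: -½ ≈ -0.50000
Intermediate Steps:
V(Y) = 1
F(u) = -2*u
1/F(V(-27)) = 1/(-2*1) = 1/(-2) = -½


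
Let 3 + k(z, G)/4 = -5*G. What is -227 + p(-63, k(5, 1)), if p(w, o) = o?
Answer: -259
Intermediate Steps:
k(z, G) = -12 - 20*G (k(z, G) = -12 + 4*(-5*G) = -12 - 20*G)
-227 + p(-63, k(5, 1)) = -227 + (-12 - 20*1) = -227 + (-12 - 20) = -227 - 32 = -259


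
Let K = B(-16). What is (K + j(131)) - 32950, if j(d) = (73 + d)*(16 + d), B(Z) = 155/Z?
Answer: -47547/16 ≈ -2971.7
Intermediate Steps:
K = -155/16 (K = 155/(-16) = 155*(-1/16) = -155/16 ≈ -9.6875)
j(d) = (16 + d)*(73 + d)
(K + j(131)) - 32950 = (-155/16 + (1168 + 131² + 89*131)) - 32950 = (-155/16 + (1168 + 17161 + 11659)) - 32950 = (-155/16 + 29988) - 32950 = 479653/16 - 32950 = -47547/16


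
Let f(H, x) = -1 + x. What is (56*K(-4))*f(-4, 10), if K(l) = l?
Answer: -2016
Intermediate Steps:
(56*K(-4))*f(-4, 10) = (56*(-4))*(-1 + 10) = -224*9 = -2016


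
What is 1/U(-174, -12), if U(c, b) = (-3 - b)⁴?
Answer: 1/6561 ≈ 0.00015242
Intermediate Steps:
1/U(-174, -12) = 1/((3 - 12)⁴) = 1/((-9)⁴) = 1/6561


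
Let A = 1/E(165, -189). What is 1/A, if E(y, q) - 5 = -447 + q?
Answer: -631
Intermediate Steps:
E(y, q) = -442 + q (E(y, q) = 5 + (-447 + q) = -442 + q)
A = -1/631 (A = 1/(-442 - 189) = 1/(-631) = -1/631 ≈ -0.0015848)
1/A = 1/(-1/631) = -631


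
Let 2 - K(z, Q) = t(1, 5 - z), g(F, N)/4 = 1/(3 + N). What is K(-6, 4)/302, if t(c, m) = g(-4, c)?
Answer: 1/302 ≈ 0.0033113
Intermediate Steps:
g(F, N) = 4/(3 + N)
t(c, m) = 4/(3 + c)
K(z, Q) = 1 (K(z, Q) = 2 - 4/(3 + 1) = 2 - 4/4 = 2 - 1*1 = 2 - 1 = 1)
K(-6, 4)/302 = 1/302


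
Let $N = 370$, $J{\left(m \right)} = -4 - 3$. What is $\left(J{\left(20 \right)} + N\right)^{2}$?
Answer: $131769$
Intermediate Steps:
$J{\left(m \right)} = -7$ ($J{\left(m \right)} = -4 - 3 = -7$)
$\left(J{\left(20 \right)} + N\right)^{2} = \left(-7 + 370\right)^{2} = 363^{2} = 131769$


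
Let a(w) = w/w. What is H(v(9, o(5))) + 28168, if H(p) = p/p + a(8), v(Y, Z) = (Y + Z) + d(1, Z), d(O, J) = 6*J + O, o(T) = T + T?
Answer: 28170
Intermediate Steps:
o(T) = 2*T
d(O, J) = O + 6*J
v(Y, Z) = 1 + Y + 7*Z (v(Y, Z) = (Y + Z) + (1 + 6*Z) = 1 + Y + 7*Z)
a(w) = 1
H(p) = 2 (H(p) = p/p + 1 = 1 + 1 = 2)
H(v(9, o(5))) + 28168 = 2 + 28168 = 28170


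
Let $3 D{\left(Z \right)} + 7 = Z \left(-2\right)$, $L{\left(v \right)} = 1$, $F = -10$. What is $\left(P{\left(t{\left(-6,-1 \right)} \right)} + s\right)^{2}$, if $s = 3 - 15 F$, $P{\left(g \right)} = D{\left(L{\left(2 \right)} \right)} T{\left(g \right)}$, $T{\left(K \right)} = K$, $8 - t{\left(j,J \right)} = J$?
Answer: $15876$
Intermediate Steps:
$t{\left(j,J \right)} = 8 - J$
$D{\left(Z \right)} = - \frac{7}{3} - \frac{2 Z}{3}$ ($D{\left(Z \right)} = - \frac{7}{3} + \frac{Z \left(-2\right)}{3} = - \frac{7}{3} + \frac{\left(-2\right) Z}{3} = - \frac{7}{3} - \frac{2 Z}{3}$)
$P{\left(g \right)} = - 3 g$ ($P{\left(g \right)} = \left(- \frac{7}{3} - \frac{2}{3}\right) g = - 3 g$)
$s = 153$ ($s = 3 - -150 = 3 + 150 = 153$)
$\left(P{\left(t{\left(-6,-1 \right)} \right)} + s\right)^{2} = \left(- 3 \left(8 - -1\right) + 153\right)^{2} = \left(- 3 \left(8 + 1\right) + 153\right)^{2} = \left(\left(-3\right) 9 + 153\right)^{2} = \left(-27 + 153\right)^{2} = 126^{2} = 15876$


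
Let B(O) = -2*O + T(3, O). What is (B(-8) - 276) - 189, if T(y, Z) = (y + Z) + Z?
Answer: -462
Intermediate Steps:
T(y, Z) = y + 2*Z (T(y, Z) = (Z + y) + Z = y + 2*Z)
B(O) = 3 (B(O) = -2*O + (3 + 2*O) = 3)
(B(-8) - 276) - 189 = (3 - 276) - 189 = -273 - 189 = -462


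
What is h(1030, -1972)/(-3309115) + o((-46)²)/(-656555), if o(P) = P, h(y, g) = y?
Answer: -1535667798/434523199765 ≈ -0.0035341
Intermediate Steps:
h(1030, -1972)/(-3309115) + o((-46)²)/(-656555) = 1030/(-3309115) + (-46)²/(-656555) = 1030*(-1/3309115) + 2116*(-1/656555) = -206/661823 - 2116/656555 = -1535667798/434523199765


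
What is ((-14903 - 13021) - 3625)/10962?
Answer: -4507/1566 ≈ -2.8780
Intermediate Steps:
((-14903 - 13021) - 3625)/10962 = (-27924 - 3625)*(1/10962) = -31549*1/10962 = -4507/1566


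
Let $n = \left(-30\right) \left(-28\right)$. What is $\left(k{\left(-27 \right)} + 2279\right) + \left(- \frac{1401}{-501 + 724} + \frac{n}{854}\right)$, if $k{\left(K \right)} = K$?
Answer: $\frac{30561875}{13603} \approx 2246.7$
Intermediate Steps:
$n = 840$
$\left(k{\left(-27 \right)} + 2279\right) + \left(- \frac{1401}{-501 + 724} + \frac{n}{854}\right) = \left(-27 + 2279\right) + \left(- \frac{1401}{-501 + 724} + \frac{840}{854}\right) = 2252 + \left(- \frac{1401}{223} + 840 \cdot \frac{1}{854}\right) = 2252 + \left(\left(-1401\right) \frac{1}{223} + \frac{60}{61}\right) = 2252 + \left(- \frac{1401}{223} + \frac{60}{61}\right) = 2252 - \frac{72081}{13603} = \frac{30561875}{13603}$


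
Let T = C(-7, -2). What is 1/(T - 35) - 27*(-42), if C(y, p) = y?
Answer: 47627/42 ≈ 1134.0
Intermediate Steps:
T = -7
1/(T - 35) - 27*(-42) = 1/(-7 - 35) - 27*(-42) = 1/(-42) + 1134 = -1/42 + 1134 = 47627/42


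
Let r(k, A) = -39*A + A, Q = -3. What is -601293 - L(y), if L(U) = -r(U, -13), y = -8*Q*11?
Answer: -600799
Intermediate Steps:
r(k, A) = -38*A
y = 264 (y = -8*(-3)*11 = 24*11 = 264)
L(U) = -494 (L(U) = -(-38)*(-13) = -1*494 = -494)
-601293 - L(y) = -601293 - 1*(-494) = -601293 + 494 = -600799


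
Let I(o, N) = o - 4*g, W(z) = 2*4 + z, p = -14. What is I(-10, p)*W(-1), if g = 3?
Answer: -154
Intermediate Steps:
W(z) = 8 + z
I(o, N) = -12 + o (I(o, N) = o - 4*3 = o - 12 = -12 + o)
I(-10, p)*W(-1) = (-12 - 10)*(8 - 1) = -22*7 = -154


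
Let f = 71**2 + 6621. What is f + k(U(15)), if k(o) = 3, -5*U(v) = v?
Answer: 11665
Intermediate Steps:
U(v) = -v/5
f = 11662 (f = 5041 + 6621 = 11662)
f + k(U(15)) = 11662 + 3 = 11665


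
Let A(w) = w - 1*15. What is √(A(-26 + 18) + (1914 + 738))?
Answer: √2629 ≈ 51.274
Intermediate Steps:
A(w) = -15 + w (A(w) = w - 15 = -15 + w)
√(A(-26 + 18) + (1914 + 738)) = √((-15 + (-26 + 18)) + (1914 + 738)) = √((-15 - 8) + 2652) = √(-23 + 2652) = √2629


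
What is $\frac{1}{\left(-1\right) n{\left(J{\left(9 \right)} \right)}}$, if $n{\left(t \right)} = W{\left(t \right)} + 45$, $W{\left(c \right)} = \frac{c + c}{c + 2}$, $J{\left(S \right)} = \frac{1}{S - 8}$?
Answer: $- \frac{3}{137} \approx -0.021898$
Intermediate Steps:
$J{\left(S \right)} = \frac{1}{-8 + S}$
$W{\left(c \right)} = \frac{2 c}{2 + c}$
$n{\left(t \right)} = 45 + \frac{2 t}{2 + t}$ ($n{\left(t \right)} = \frac{2 t}{2 + t} + 45 = 45 + \frac{2 t}{2 + t}$)
$\frac{1}{\left(-1\right) n{\left(J{\left(9 \right)} \right)}} = \frac{1}{\left(-1\right) \frac{90 + \frac{47}{-8 + 9}}{2 + \frac{1}{-8 + 9}}} = \frac{1}{\left(-1\right) \frac{90 + \frac{47}{1}}{2 + 1^{-1}}} = \frac{1}{\left(-1\right) \frac{90 + 47 \cdot 1}{2 + 1}} = \frac{1}{\left(-1\right) \frac{90 + 47}{3}} = \frac{1}{\left(-1\right) \frac{1}{3} \cdot 137} = \frac{1}{\left(-1\right) \frac{137}{3}} = \frac{1}{- \frac{137}{3}} = - \frac{3}{137}$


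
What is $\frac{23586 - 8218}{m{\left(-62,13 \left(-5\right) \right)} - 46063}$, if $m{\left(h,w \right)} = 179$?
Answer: $- \frac{3842}{11471} \approx -0.33493$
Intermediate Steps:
$\frac{23586 - 8218}{m{\left(-62,13 \left(-5\right) \right)} - 46063} = \frac{23586 - 8218}{179 - 46063} = \frac{15368}{-45884} = 15368 \left(- \frac{1}{45884}\right) = - \frac{3842}{11471}$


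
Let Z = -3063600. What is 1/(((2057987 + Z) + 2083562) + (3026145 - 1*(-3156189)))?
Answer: 1/7260283 ≈ 1.3774e-7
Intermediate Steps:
1/(((2057987 + Z) + 2083562) + (3026145 - 1*(-3156189))) = 1/(((2057987 - 3063600) + 2083562) + (3026145 - 1*(-3156189))) = 1/((-1005613 + 2083562) + (3026145 + 3156189)) = 1/(1077949 + 6182334) = 1/7260283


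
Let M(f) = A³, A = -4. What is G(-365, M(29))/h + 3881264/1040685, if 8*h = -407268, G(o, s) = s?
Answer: 131770621456/35319808215 ≈ 3.7308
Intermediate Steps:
M(f) = -64 (M(f) = (-4)³ = -64)
h = -101817/2 (h = (⅛)*(-407268) = -101817/2 ≈ -50909.)
G(-365, M(29))/h + 3881264/1040685 = -64/(-101817/2) + 3881264/1040685 = -64*(-2/101817) + 3881264*(1/1040685) = 128/101817 + 3881264/1040685 = 131770621456/35319808215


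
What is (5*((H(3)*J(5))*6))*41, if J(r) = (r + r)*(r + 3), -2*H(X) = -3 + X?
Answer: 0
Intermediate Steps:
H(X) = 3/2 - X/2 (H(X) = -(-3 + X)/2 = 3/2 - X/2)
J(r) = 2*r*(3 + r) (J(r) = (2*r)*(3 + r) = 2*r*(3 + r))
(5*((H(3)*J(5))*6))*41 = (5*(((3/2 - ½*3)*(2*5*(3 + 5)))*6))*41 = (5*(((3/2 - 3/2)*(2*5*8))*6))*41 = (5*((0*80)*6))*41 = (5*(0*6))*41 = (5*0)*41 = 0*41 = 0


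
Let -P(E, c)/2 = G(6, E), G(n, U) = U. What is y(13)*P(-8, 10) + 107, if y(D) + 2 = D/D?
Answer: 91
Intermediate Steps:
P(E, c) = -2*E
y(D) = -1 (y(D) = -2 + D/D = -2 + 1 = -1)
y(13)*P(-8, 10) + 107 = -(-2)*(-8) + 107 = -1*16 + 107 = -16 + 107 = 91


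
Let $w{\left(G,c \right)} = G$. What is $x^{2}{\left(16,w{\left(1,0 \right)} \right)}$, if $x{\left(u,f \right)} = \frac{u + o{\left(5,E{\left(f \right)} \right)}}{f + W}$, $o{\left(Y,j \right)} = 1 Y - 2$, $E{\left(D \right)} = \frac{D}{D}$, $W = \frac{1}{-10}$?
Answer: $\frac{36100}{81} \approx 445.68$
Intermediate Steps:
$W = - \frac{1}{10} \approx -0.1$
$E{\left(D \right)} = 1$
$o{\left(Y,j \right)} = -2 + Y$ ($o{\left(Y,j \right)} = Y - 2 = -2 + Y$)
$x{\left(u,f \right)} = \frac{3 + u}{- \frac{1}{10} + f}$ ($x{\left(u,f \right)} = \frac{u + \left(-2 + 5\right)}{f - \frac{1}{10}} = \frac{u + 3}{- \frac{1}{10} + f} = \frac{3 + u}{- \frac{1}{10} + f}$)
$x^{2}{\left(16,w{\left(1,0 \right)} \right)} = \left(\frac{10 \left(3 + 16\right)}{-1 + 10 \cdot 1}\right)^{2} = \left(10 \frac{1}{-1 + 10} \cdot 19\right)^{2} = \left(10 \cdot \frac{1}{9} \cdot 19\right)^{2} = \left(\frac{190}{9}\right)^{2} = \frac{36100}{81}$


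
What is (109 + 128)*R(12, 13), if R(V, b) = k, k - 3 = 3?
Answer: 1422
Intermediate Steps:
k = 6 (k = 3 + 3 = 6)
R(V, b) = 6
(109 + 128)*R(12, 13) = (109 + 128)*6 = 237*6 = 1422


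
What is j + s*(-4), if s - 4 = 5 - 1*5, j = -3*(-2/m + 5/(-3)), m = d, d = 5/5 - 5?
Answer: -25/2 ≈ -12.500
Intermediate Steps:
d = -4 (d = 5*(1/5) - 5 = 1 - 5 = -4)
m = -4
j = 7/2 (j = -3*(-2/(-4) + 5/(-3)) = -3*(-2*(-1/4) + 5*(-1/3)) = -3*(1/2 - 5/3) = -3*(-7/6) = 7/2 ≈ 3.5000)
s = 4 (s = 4 + (5 - 1*5) = 4 + (5 - 5) = 4 + 0 = 4)
j + s*(-4) = 7/2 + 4*(-4) = 7/2 - 16 = -25/2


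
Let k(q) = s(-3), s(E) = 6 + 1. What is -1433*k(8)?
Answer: -10031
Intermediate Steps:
s(E) = 7
k(q) = 7
-1433*k(8) = -1433*7 = -10031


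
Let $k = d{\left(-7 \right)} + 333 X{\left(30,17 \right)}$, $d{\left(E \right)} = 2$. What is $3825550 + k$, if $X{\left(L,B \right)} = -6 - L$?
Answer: $3813564$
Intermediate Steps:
$k = -11986$ ($k = 2 + 333 \left(-6 - 30\right) = 2 + 333 \left(-36\right) = 2 - 11988 = -11986$)
$3825550 + k = 3825550 - 11986 = 3813564$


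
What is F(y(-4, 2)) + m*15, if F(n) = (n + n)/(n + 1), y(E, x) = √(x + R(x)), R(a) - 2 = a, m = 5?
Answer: 387/5 - 2*√6/5 ≈ 76.420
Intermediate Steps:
R(a) = 2 + a
y(E, x) = √(2 + 2*x) (y(E, x) = √(x + (2 + x)) = √(2 + 2*x))
F(n) = 2*n/(1 + n) (F(n) = (2*n)/(1 + n) = 2*n/(1 + n))
F(y(-4, 2)) + m*15 = 2*√(2 + 2*2)/(1 + √(2 + 2*2)) + 5*15 = 2*√(2 + 4)/(1 + √(2 + 4)) + 75 = 2*√6/(1 + √6) + 75 = 75 + 2*√6/(1 + √6)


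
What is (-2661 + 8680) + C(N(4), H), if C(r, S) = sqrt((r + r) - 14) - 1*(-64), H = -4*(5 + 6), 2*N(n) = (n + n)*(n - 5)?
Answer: 6083 + I*sqrt(22) ≈ 6083.0 + 4.6904*I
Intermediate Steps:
N(n) = n*(-5 + n) (N(n) = ((n + n)*(n - 5))/2 = ((2*n)*(-5 + n))/2 = (2*n*(-5 + n))/2 = n*(-5 + n))
H = -44 (H = -4*11 = -44)
C(r, S) = 64 + sqrt(-14 + 2*r) (C(r, S) = sqrt(2*r - 14) + 64 = sqrt(-14 + 2*r) + 64 = 64 + sqrt(-14 + 2*r))
(-2661 + 8680) + C(N(4), H) = (-2661 + 8680) + (64 + sqrt(-14 + 2*(4*(-5 + 4)))) = 6019 + (64 + sqrt(-14 + 2*(4*(-1)))) = 6019 + (64 + sqrt(-14 + 2*(-4))) = 6019 + (64 + sqrt(-14 - 8)) = 6019 + (64 + sqrt(-22)) = 6019 + (64 + I*sqrt(22)) = 6083 + I*sqrt(22)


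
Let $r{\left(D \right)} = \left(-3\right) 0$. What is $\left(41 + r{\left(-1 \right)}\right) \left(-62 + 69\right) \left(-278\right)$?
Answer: $-79786$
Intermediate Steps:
$r{\left(D \right)} = 0$
$\left(41 + r{\left(-1 \right)}\right) \left(-62 + 69\right) \left(-278\right) = \left(41 + 0\right) \left(-62 + 69\right) \left(-278\right) = 41 \cdot 7 \left(-278\right) = 287 \left(-278\right) = -79786$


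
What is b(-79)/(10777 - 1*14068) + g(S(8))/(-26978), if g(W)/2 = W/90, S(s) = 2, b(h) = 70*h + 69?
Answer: 1104950338/665884485 ≈ 1.6594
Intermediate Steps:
b(h) = 69 + 70*h
g(W) = W/45 (g(W) = 2*(W/90) = W/45)
b(-79)/(10777 - 1*14068) + g(S(8))/(-26978) = (69 + 70*(-79))/(10777 - 1*14068) + ((1/45)*2)/(-26978) = (69 - 5530)/(10777 - 14068) + (2/45)*(-1/26978) = -5461/(-3291) - 1/607005 = -5461*(-1/3291) - 1/607005 = 5461/3291 - 1/607005 = 1104950338/665884485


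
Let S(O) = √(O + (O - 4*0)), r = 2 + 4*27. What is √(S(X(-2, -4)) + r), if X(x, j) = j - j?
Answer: √110 ≈ 10.488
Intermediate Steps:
X(x, j) = 0
r = 110 (r = 2 + 108 = 110)
S(O) = √2*√O (S(O) = √(O + (O + 0)) = √(O + O) = √(2*O) = √2*√O)
√(S(X(-2, -4)) + r) = √(√2*√0 + 110) = √(√2*0 + 110) = √(0 + 110) = √110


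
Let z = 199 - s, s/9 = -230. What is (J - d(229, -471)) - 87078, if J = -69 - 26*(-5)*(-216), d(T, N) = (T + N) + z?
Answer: -117254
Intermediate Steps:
s = -2070 (s = 9*(-230) = -2070)
z = 2269 (z = 199 - 1*(-2070) = 199 + 2070 = 2269)
d(T, N) = 2269 + N + T (d(T, N) = (T + N) + 2269 = (N + T) + 2269 = 2269 + N + T)
J = -28149 (J = -69 + 130*(-216) = -69 - 28080 = -28149)
(J - d(229, -471)) - 87078 = (-28149 - (2269 - 471 + 229)) - 87078 = (-28149 - 1*2027) - 87078 = (-28149 - 2027) - 87078 = -30176 - 87078 = -117254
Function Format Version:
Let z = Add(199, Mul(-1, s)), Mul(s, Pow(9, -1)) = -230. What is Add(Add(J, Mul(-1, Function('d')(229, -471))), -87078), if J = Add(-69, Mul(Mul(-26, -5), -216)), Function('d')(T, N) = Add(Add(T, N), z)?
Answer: -117254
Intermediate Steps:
s = -2070 (s = Mul(9, -230) = -2070)
z = 2269 (z = Add(199, Mul(-1, -2070)) = Add(199, 2070) = 2269)
Function('d')(T, N) = Add(2269, N, T) (Function('d')(T, N) = Add(Add(T, N), 2269) = Add(Add(N, T), 2269) = Add(2269, N, T))
J = -28149 (J = Add(-69, Mul(130, -216)) = Add(-69, -28080) = -28149)
Add(Add(J, Mul(-1, Function('d')(229, -471))), -87078) = Add(Add(-28149, Mul(-1, Add(2269, -471, 229))), -87078) = Add(Add(-28149, Mul(-1, 2027)), -87078) = Add(Add(-28149, -2027), -87078) = Add(-30176, -87078) = -117254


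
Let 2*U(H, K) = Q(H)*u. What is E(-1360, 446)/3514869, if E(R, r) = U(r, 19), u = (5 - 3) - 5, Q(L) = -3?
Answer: 1/781082 ≈ 1.2803e-6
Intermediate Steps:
u = -3 (u = 2 - 5 = -3)
U(H, K) = 9/2 (U(H, K) = (-3*(-3))/2 = (½)*9 = 9/2)
E(R, r) = 9/2
E(-1360, 446)/3514869 = (9/2)/3514869 = (9/2)*(1/3514869) = 1/781082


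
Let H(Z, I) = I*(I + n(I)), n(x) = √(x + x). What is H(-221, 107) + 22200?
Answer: 33649 + 107*√214 ≈ 35214.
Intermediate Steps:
n(x) = √2*√x (n(x) = √(2*x) = √2*√x)
H(Z, I) = I*(I + √2*√I)
H(-221, 107) + 22200 = 107*(107 + √2*√107) + 22200 = 107*(107 + √214) + 22200 = (11449 + 107*√214) + 22200 = 33649 + 107*√214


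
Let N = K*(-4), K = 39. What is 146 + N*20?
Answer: -2974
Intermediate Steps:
N = -156 (N = 39*(-4) = -156)
146 + N*20 = 146 - 156*20 = 146 - 3120 = -2974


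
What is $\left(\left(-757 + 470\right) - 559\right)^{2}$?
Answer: $715716$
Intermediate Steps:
$\left(\left(-757 + 470\right) - 559\right)^{2} = \left(-287 - 559\right)^{2} = \left(-846\right)^{2} = 715716$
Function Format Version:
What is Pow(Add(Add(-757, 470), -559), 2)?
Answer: 715716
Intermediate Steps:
Pow(Add(Add(-757, 470), -559), 2) = Pow(Add(-287, -559), 2) = Pow(-846, 2) = 715716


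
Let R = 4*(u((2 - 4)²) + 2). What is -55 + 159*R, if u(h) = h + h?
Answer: 6305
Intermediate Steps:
u(h) = 2*h
R = 40 (R = 4*(2*(2 - 4)² + 2) = 4*(2*(-2)² + 2) = 4*(2*4 + 2) = 4*(8 + 2) = 4*10 = 40)
-55 + 159*R = -55 + 159*40 = -55 + 6360 = 6305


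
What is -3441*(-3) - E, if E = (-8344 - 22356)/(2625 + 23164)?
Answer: 266250547/25789 ≈ 10324.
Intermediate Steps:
E = -30700/25789 ≈ -1.1904
-3441*(-3) - E = -3441*(-3) - 1*(-30700/25789) = 10323 + 30700/25789 = 266250547/25789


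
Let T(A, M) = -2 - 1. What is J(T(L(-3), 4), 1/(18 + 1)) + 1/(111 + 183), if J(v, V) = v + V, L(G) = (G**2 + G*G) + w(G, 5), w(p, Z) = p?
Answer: -16445/5586 ≈ -2.9440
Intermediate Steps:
L(G) = G + 2*G**2 (L(G) = (G**2 + G*G) + G = (G**2 + G**2) + G = 2*G**2 + G = G + 2*G**2)
T(A, M) = -3
J(v, V) = V + v
J(T(L(-3), 4), 1/(18 + 1)) + 1/(111 + 183) = (1/(18 + 1) - 3) + 1/(111 + 183) = (1/19 - 3) + 1/294 = -56/19 + 1/294 = -16445/5586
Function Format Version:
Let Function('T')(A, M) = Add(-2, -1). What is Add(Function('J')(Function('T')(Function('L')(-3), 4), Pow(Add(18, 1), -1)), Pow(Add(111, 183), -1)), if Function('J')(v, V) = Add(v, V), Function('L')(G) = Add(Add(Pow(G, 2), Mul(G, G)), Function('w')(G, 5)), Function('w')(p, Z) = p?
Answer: Rational(-16445, 5586) ≈ -2.9440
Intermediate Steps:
Function('L')(G) = Add(G, Mul(2, Pow(G, 2))) (Function('L')(G) = Add(Add(Pow(G, 2), Mul(G, G)), G) = Add(Add(Pow(G, 2), Pow(G, 2)), G) = Add(Mul(2, Pow(G, 2)), G) = Add(G, Mul(2, Pow(G, 2))))
Function('T')(A, M) = -3
Function('J')(v, V) = Add(V, v)
Add(Function('J')(Function('T')(Function('L')(-3), 4), Pow(Add(18, 1), -1)), Pow(Add(111, 183), -1)) = Add(Add(Pow(Add(18, 1), -1), -3), Pow(Add(111, 183), -1)) = Add(Add(Pow(19, -1), -3), Pow(294, -1)) = Add(Add(Rational(1, 19), -3), Rational(1, 294)) = Add(Rational(-56, 19), Rational(1, 294)) = Rational(-16445, 5586)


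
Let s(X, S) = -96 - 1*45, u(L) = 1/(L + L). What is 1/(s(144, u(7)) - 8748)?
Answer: -1/8889 ≈ -0.00011250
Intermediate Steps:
u(L) = 1/(2*L)
s(X, S) = -141 (s(X, S) = -96 - 45 = -141)
1/(s(144, u(7)) - 8748) = 1/(-141 - 8748) = 1/(-8889) = -1/8889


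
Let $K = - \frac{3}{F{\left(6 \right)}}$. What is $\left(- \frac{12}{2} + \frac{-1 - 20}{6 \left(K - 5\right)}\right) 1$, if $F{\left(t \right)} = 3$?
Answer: $- \frac{65}{12} \approx -5.4167$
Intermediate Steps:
$K = -1$ ($K = - \frac{3}{3} = \left(-3\right) \frac{1}{3} = -1$)
$\left(- \frac{12}{2} + \frac{-1 - 20}{6 \left(K - 5\right)}\right) 1 = \left(- \frac{12}{2} + \frac{-1 - 20}{6 \left(-1 - 5\right)}\right) 1 = \left(\left(-12\right) \frac{1}{2} + \frac{-1 - 20}{6 \left(-6\right)}\right) 1 = \left(-6 - \frac{21}{-36}\right) 1 = \left(-6 - - \frac{7}{12}\right) 1 = \left(-6 + \frac{7}{12}\right) 1 = \left(- \frac{65}{12}\right) 1 = - \frac{65}{12}$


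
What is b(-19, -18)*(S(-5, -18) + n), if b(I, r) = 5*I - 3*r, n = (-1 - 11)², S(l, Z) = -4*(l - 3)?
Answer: -7216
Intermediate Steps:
S(l, Z) = 12 - 4*l (S(l, Z) = -4*(-3 + l) = 12 - 4*l)
n = 144 (n = (-12)² = 144)
b(I, r) = -3*r + 5*I
b(-19, -18)*(S(-5, -18) + n) = (-3*(-18) + 5*(-19))*((12 - 4*(-5)) + 144) = (54 - 95)*((12 + 20) + 144) = -41*(32 + 144) = -41*176 = -7216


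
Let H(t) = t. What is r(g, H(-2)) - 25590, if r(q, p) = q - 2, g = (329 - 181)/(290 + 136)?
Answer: -5451022/213 ≈ -25592.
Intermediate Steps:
g = 74/213 (g = 148/426 = 148*(1/426) = 74/213 ≈ 0.34742)
r(q, p) = -2 + q
r(g, H(-2)) - 25590 = (-2 + 74/213) - 25590 = -352/213 - 25590 = -5451022/213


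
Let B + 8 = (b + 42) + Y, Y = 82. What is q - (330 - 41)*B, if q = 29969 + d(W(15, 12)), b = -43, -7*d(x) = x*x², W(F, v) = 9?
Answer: 61375/7 ≈ 8767.9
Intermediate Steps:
d(x) = -x³/7 (d(x) = -x*x²/7 = -x³/7)
B = 73 (B = -8 + ((-43 + 42) + 82) = -8 + (-1 + 82) = -8 + 81 = 73)
q = 209054/7 (q = 29969 - ⅐*9³ = 29969 - ⅐*729 = 29969 - 729/7 = 209054/7 ≈ 29865.)
q - (330 - 41)*B = 209054/7 - (330 - 41)*73 = 209054/7 - 289*73 = 209054/7 - 1*21097 = 209054/7 - 21097 = 61375/7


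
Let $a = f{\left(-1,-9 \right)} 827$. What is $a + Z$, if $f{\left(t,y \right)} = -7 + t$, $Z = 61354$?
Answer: $54738$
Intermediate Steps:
$a = -6616$ ($a = \left(-7 - 1\right) 827 = \left(-8\right) 827 = -6616$)
$a + Z = -6616 + 61354 = 54738$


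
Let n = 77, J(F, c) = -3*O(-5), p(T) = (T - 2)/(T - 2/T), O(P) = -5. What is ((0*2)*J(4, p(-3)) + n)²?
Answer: 5929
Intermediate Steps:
p(T) = (-2 + T)/(T - 2/T)
J(F, c) = 15 (J(F, c) = -3*(-5) = 15)
((0*2)*J(4, p(-3)) + n)² = ((0*2)*15 + 77)² = (0*15 + 77)² = (0 + 77)² = 77² = 5929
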